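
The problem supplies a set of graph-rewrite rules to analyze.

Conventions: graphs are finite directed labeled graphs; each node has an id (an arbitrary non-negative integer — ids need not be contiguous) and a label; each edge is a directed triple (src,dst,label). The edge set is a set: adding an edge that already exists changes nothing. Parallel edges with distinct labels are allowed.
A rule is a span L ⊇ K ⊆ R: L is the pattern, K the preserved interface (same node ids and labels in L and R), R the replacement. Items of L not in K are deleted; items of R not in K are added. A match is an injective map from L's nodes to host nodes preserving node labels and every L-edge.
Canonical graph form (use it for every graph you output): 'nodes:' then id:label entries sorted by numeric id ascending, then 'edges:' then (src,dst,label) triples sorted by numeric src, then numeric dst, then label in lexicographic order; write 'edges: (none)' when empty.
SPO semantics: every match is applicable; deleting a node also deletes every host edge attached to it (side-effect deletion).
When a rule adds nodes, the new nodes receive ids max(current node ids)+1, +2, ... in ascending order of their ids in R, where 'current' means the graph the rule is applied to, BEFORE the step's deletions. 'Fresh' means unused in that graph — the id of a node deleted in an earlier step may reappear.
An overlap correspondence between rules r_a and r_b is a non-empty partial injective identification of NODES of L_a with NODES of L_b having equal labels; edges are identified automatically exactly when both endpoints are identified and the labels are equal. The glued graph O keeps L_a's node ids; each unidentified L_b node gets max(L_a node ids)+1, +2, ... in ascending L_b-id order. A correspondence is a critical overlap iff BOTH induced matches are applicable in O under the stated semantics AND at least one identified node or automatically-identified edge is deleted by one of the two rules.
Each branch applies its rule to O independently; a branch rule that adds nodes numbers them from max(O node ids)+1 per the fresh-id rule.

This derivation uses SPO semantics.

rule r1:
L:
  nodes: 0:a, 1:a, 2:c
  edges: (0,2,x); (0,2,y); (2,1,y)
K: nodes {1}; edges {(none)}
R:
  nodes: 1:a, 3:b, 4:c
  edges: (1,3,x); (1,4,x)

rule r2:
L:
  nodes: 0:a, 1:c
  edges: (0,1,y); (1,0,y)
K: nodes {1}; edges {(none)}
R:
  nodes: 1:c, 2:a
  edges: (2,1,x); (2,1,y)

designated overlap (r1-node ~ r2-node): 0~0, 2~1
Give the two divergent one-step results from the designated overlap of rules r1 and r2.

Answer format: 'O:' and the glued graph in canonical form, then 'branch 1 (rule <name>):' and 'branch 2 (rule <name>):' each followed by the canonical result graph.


O:
nodes: 0:a, 1:a, 2:c
edges: (0,2,x); (0,2,y); (2,0,y); (2,1,y)
branch 1 (rule r1):
nodes: 1:a, 3:b, 4:c
edges: (1,3,x); (1,4,x)
branch 2 (rule r2):
nodes: 1:a, 2:c, 3:a
edges: (2,1,y); (3,2,x); (3,2,y)


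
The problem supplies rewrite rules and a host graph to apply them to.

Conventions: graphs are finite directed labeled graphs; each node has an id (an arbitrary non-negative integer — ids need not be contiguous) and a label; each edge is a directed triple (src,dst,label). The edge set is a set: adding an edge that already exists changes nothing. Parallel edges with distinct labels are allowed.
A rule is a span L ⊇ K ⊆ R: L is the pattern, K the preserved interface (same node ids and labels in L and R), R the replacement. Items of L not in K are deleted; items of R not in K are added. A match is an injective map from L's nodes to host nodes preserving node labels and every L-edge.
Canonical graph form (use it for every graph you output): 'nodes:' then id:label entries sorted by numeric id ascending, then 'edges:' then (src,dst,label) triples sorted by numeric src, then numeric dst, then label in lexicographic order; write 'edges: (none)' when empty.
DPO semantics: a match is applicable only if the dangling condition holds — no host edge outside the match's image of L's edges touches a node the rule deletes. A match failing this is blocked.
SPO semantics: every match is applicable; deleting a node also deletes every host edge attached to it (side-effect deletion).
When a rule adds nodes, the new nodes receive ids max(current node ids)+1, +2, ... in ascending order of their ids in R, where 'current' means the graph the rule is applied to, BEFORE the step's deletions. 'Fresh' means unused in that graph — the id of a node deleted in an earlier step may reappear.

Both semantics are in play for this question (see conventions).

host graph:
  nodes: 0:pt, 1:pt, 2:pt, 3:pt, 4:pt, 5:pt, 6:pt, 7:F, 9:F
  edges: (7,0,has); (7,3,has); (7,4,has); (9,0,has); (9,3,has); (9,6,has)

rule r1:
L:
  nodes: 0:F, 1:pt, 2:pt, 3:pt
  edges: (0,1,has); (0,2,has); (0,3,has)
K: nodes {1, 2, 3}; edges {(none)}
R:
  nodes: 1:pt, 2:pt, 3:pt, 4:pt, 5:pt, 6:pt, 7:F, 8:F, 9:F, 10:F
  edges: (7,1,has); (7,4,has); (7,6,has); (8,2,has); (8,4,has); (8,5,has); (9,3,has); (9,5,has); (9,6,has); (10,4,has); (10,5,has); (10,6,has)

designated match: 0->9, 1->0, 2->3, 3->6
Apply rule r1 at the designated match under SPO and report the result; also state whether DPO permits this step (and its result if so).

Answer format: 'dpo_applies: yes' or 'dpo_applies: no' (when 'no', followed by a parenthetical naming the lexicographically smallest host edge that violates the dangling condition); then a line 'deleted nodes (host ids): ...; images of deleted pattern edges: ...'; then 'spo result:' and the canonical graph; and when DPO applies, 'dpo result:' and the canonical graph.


dpo_applies: yes
deleted nodes (host ids): 9; images of deleted pattern edges: (9,0,has); (9,3,has); (9,6,has)
spo result:
nodes: 0:pt, 1:pt, 2:pt, 3:pt, 4:pt, 5:pt, 6:pt, 7:F, 10:pt, 11:pt, 12:pt, 13:F, 14:F, 15:F, 16:F
edges: (7,0,has); (7,3,has); (7,4,has); (13,0,has); (13,10,has); (13,12,has); (14,3,has); (14,10,has); (14,11,has); (15,6,has); (15,11,has); (15,12,has); (16,10,has); (16,11,has); (16,12,has)
dpo result:
nodes: 0:pt, 1:pt, 2:pt, 3:pt, 4:pt, 5:pt, 6:pt, 7:F, 10:pt, 11:pt, 12:pt, 13:F, 14:F, 15:F, 16:F
edges: (7,0,has); (7,3,has); (7,4,has); (13,0,has); (13,10,has); (13,12,has); (14,3,has); (14,10,has); (14,11,has); (15,6,has); (15,11,has); (15,12,has); (16,10,has); (16,11,has); (16,12,has)


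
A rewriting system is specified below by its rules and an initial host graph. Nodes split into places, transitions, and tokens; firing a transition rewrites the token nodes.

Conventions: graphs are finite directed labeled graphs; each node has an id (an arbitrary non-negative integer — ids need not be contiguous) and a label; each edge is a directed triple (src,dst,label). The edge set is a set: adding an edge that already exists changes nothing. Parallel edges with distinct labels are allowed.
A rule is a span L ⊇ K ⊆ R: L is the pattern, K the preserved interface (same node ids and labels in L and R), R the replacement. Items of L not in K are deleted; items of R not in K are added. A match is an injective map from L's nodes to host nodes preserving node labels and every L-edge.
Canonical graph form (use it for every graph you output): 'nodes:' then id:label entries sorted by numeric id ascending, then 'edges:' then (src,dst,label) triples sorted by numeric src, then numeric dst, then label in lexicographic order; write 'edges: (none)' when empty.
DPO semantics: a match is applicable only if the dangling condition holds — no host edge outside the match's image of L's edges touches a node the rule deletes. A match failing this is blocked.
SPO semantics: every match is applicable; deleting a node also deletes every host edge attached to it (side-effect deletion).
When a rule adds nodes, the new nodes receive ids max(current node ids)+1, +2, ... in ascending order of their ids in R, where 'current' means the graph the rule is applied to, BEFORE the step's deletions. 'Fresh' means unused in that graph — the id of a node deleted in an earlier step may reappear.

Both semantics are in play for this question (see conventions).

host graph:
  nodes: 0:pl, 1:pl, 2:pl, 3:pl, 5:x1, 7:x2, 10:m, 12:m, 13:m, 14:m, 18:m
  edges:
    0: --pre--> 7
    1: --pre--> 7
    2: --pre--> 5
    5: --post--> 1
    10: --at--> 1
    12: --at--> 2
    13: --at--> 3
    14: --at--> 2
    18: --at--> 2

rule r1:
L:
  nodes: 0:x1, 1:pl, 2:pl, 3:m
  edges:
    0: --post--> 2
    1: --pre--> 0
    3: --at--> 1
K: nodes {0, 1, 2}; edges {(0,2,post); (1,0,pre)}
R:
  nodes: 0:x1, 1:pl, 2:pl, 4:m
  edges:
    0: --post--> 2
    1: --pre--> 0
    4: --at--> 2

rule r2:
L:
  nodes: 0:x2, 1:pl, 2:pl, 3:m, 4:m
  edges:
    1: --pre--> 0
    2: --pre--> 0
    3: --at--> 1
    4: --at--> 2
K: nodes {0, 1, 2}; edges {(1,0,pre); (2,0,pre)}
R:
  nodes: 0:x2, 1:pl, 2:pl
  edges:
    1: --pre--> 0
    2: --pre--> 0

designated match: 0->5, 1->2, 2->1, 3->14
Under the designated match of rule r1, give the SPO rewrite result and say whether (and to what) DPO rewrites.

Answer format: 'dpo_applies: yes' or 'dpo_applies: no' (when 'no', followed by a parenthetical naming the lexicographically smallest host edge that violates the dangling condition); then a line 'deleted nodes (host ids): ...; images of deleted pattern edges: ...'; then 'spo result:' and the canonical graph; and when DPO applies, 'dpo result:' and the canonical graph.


dpo_applies: yes
deleted nodes (host ids): 14; images of deleted pattern edges: (14,2,at)
spo result:
nodes: 0:pl, 1:pl, 2:pl, 3:pl, 5:x1, 7:x2, 10:m, 12:m, 13:m, 18:m, 19:m
edges: (0,7,pre); (1,7,pre); (2,5,pre); (5,1,post); (10,1,at); (12,2,at); (13,3,at); (18,2,at); (19,1,at)
dpo result:
nodes: 0:pl, 1:pl, 2:pl, 3:pl, 5:x1, 7:x2, 10:m, 12:m, 13:m, 18:m, 19:m
edges: (0,7,pre); (1,7,pre); (2,5,pre); (5,1,post); (10,1,at); (12,2,at); (13,3,at); (18,2,at); (19,1,at)


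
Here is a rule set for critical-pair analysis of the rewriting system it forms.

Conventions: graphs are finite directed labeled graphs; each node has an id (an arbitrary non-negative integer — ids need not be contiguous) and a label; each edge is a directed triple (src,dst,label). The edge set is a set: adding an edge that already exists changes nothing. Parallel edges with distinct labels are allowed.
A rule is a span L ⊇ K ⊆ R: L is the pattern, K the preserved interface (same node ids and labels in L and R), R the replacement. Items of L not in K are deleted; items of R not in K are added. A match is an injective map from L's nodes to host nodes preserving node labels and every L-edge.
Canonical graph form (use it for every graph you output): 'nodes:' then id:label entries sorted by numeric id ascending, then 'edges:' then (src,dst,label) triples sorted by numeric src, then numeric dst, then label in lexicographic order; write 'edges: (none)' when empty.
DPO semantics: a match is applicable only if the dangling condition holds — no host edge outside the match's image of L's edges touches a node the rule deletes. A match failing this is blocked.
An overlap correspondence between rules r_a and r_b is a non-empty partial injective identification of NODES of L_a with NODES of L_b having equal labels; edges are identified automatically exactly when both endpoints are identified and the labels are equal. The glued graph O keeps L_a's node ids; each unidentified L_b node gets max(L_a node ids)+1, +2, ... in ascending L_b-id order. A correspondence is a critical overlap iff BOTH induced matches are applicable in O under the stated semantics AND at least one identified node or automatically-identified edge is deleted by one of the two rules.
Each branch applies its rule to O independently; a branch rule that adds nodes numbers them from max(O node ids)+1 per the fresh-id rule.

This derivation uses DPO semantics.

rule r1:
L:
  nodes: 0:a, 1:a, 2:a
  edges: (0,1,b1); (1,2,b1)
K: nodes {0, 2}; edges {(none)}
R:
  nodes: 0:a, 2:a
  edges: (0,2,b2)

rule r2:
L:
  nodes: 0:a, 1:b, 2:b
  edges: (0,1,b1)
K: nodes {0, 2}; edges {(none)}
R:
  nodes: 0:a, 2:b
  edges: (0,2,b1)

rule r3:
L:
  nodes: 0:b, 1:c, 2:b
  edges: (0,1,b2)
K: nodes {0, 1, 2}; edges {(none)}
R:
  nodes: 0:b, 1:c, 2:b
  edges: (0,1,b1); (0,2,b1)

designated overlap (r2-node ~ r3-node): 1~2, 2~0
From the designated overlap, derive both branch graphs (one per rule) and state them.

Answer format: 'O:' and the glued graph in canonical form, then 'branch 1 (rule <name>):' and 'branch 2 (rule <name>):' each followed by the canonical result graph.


O:
nodes: 0:a, 1:b, 2:b, 3:c
edges: (0,1,b1); (2,3,b2)
branch 1 (rule r2):
nodes: 0:a, 2:b, 3:c
edges: (0,2,b1); (2,3,b2)
branch 2 (rule r3):
nodes: 0:a, 1:b, 2:b, 3:c
edges: (0,1,b1); (2,1,b1); (2,3,b1)


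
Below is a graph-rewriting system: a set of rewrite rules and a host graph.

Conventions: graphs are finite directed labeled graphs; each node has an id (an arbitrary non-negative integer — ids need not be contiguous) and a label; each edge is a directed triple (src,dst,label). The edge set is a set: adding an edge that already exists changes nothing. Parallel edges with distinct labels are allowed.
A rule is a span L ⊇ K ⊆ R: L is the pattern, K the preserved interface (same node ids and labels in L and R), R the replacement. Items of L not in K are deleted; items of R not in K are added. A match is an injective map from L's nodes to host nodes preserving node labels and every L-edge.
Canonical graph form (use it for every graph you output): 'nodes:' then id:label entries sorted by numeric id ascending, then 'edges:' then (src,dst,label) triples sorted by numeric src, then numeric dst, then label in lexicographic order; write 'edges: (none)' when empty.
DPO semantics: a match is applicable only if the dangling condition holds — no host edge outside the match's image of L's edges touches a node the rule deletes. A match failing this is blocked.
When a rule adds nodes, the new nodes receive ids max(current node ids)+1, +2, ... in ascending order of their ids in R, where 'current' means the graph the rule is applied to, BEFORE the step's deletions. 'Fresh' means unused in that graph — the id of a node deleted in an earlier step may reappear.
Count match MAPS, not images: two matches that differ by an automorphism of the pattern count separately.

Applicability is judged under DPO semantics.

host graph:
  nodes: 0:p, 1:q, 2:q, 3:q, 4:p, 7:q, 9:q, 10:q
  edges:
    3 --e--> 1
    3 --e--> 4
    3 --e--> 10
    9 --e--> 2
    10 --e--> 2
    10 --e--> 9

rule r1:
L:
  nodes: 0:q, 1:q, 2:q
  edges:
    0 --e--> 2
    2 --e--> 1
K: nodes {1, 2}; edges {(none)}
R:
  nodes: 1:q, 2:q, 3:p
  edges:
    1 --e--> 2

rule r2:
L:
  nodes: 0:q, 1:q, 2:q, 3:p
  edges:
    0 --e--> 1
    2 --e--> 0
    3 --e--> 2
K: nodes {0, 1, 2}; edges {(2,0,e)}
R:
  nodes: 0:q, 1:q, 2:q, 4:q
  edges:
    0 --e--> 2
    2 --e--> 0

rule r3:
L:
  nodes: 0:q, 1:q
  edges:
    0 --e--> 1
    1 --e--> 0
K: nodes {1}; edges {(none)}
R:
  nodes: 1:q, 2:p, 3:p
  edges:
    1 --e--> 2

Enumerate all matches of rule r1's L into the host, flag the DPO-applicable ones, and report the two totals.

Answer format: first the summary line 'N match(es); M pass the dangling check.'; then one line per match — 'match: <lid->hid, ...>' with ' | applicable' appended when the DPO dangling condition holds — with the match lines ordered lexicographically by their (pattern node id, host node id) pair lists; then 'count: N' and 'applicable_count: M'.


3 match(es); 0 pass the dangling check.
match: 0->3, 1->2, 2->10
match: 0->3, 1->9, 2->10
match: 0->10, 1->2, 2->9
count: 3
applicable_count: 0


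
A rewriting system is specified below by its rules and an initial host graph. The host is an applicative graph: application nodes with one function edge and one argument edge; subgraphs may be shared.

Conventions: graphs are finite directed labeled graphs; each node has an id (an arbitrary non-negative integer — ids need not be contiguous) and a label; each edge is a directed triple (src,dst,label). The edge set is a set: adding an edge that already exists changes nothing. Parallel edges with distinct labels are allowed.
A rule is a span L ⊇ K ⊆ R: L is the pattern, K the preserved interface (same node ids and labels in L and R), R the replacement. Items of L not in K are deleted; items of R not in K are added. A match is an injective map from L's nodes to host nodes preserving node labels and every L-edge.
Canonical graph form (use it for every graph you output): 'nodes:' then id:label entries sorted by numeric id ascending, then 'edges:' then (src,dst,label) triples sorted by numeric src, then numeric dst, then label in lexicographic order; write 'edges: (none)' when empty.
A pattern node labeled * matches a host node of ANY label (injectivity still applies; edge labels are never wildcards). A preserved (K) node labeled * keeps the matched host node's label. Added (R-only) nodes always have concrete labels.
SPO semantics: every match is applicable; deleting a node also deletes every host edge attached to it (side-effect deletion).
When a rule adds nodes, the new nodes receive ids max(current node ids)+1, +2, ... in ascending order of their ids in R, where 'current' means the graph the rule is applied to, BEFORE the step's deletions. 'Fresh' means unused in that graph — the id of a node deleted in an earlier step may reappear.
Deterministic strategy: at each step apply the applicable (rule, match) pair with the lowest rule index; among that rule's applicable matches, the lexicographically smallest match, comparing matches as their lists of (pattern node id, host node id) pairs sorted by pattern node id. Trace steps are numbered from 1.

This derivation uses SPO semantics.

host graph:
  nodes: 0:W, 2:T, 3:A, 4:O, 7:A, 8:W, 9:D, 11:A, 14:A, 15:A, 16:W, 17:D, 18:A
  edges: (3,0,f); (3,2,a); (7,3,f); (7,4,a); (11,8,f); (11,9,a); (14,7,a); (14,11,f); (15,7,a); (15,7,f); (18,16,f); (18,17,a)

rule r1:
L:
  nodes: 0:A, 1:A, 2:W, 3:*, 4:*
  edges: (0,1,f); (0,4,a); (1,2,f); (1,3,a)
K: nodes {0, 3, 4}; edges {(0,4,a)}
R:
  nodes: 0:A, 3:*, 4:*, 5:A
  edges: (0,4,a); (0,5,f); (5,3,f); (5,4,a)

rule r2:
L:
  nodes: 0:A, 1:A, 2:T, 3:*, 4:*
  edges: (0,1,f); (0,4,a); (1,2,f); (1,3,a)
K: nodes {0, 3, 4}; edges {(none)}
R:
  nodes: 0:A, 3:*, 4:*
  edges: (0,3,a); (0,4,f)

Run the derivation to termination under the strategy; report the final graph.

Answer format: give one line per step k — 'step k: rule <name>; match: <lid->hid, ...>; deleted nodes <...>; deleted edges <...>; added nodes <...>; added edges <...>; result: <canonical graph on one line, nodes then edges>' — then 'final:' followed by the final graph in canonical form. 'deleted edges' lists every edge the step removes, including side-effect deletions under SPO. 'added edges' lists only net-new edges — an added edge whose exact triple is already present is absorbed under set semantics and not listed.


step 1: rule r1; match: 0->7, 1->3, 2->0, 3->2, 4->4; deleted nodes 0, 3; deleted edges (3,0,f); (3,2,a); (7,3,f); added nodes 19; added edges (7,19,f); (19,2,f); (19,4,a); result: nodes: 2:T, 4:O, 7:A, 8:W, 9:D, 11:A, 14:A, 15:A, 16:W, 17:D, 18:A, 19:A edges: (7,4,a); (7,19,f); (11,8,f); (11,9,a); (14,7,a); (14,11,f); (15,7,a); (15,7,f); (18,16,f); (18,17,a); (19,2,f); (19,4,a)
step 2: rule r1; match: 0->14, 1->11, 2->8, 3->9, 4->7; deleted nodes 8, 11; deleted edges (11,8,f); (11,9,a); (14,11,f); added nodes 20; added edges (14,20,f); (20,7,a); (20,9,f); result: nodes: 2:T, 4:O, 7:A, 9:D, 14:A, 15:A, 16:W, 17:D, 18:A, 19:A, 20:A edges: (7,4,a); (7,19,f); (14,7,a); (14,20,f); (15,7,a); (15,7,f); (18,16,f); (18,17,a); (19,2,f); (19,4,a); (20,7,a); (20,9,f)
final:
nodes: 2:T, 4:O, 7:A, 9:D, 14:A, 15:A, 16:W, 17:D, 18:A, 19:A, 20:A
edges: (7,4,a); (7,19,f); (14,7,a); (14,20,f); (15,7,a); (15,7,f); (18,16,f); (18,17,a); (19,2,f); (19,4,a); (20,7,a); (20,9,f)


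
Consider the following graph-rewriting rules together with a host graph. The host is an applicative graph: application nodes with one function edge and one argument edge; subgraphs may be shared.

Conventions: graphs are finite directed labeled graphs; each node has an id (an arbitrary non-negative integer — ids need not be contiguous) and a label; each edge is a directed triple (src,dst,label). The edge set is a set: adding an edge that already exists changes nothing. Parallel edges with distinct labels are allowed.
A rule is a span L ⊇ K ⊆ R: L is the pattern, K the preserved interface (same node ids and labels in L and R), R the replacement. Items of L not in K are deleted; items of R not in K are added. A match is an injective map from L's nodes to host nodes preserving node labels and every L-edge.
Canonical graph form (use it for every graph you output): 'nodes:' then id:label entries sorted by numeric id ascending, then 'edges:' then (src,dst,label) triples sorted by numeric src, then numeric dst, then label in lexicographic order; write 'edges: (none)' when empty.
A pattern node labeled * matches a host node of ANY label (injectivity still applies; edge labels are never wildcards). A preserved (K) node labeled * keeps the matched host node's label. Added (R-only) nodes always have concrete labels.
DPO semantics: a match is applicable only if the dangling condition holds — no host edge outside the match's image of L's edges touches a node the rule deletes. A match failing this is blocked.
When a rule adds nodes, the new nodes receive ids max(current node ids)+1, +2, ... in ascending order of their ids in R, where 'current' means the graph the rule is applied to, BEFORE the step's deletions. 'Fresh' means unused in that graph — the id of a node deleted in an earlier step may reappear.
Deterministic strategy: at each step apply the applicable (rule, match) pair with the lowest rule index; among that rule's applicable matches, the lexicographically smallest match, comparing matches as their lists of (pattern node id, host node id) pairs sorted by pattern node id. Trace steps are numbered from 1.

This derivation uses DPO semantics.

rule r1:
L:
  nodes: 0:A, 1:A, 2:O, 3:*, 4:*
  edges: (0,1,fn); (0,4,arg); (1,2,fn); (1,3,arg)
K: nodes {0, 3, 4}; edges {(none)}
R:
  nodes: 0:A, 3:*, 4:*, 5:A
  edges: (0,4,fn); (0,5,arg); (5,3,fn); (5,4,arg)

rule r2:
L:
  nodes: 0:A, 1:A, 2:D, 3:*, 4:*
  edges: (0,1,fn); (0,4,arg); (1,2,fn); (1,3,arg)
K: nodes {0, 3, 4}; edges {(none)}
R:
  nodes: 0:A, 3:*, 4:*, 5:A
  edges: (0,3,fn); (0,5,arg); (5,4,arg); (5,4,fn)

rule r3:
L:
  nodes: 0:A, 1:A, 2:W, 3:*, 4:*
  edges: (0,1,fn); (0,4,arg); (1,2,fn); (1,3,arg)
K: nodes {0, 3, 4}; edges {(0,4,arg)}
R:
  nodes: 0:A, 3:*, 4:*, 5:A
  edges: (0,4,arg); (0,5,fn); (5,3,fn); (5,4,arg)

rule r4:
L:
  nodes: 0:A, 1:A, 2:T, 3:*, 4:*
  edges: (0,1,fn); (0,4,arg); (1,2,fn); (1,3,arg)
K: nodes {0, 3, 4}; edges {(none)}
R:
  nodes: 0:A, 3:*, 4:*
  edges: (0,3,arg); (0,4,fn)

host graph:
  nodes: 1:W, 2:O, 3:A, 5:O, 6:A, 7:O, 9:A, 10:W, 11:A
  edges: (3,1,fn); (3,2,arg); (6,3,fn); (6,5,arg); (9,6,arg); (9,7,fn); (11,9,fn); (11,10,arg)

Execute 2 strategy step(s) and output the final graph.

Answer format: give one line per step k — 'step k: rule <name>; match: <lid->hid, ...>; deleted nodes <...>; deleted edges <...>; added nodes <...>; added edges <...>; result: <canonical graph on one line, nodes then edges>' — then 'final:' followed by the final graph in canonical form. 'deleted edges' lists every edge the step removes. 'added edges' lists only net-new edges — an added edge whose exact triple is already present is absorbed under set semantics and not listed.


step 1: rule r1; match: 0->11, 1->9, 2->7, 3->6, 4->10; deleted nodes 7, 9; deleted edges (9,6,arg); (9,7,fn); (11,9,fn); (11,10,arg); added nodes 12; added edges (11,10,fn); (11,12,arg); (12,6,fn); (12,10,arg); result: nodes: 1:W, 2:O, 3:A, 5:O, 6:A, 10:W, 11:A, 12:A edges: (3,1,fn); (3,2,arg); (6,3,fn); (6,5,arg); (11,10,fn); (11,12,arg); (12,6,fn); (12,10,arg)
step 2: rule r3; match: 0->6, 1->3, 2->1, 3->2, 4->5; deleted nodes 1, 3; deleted edges (3,1,fn); (3,2,arg); (6,3,fn); added nodes 13; added edges (6,13,fn); (13,2,fn); (13,5,arg); result: nodes: 2:O, 5:O, 6:A, 10:W, 11:A, 12:A, 13:A edges: (6,5,arg); (6,13,fn); (11,10,fn); (11,12,arg); (12,6,fn); (12,10,arg); (13,2,fn); (13,5,arg)
final:
nodes: 2:O, 5:O, 6:A, 10:W, 11:A, 12:A, 13:A
edges: (6,5,arg); (6,13,fn); (11,10,fn); (11,12,arg); (12,6,fn); (12,10,arg); (13,2,fn); (13,5,arg)


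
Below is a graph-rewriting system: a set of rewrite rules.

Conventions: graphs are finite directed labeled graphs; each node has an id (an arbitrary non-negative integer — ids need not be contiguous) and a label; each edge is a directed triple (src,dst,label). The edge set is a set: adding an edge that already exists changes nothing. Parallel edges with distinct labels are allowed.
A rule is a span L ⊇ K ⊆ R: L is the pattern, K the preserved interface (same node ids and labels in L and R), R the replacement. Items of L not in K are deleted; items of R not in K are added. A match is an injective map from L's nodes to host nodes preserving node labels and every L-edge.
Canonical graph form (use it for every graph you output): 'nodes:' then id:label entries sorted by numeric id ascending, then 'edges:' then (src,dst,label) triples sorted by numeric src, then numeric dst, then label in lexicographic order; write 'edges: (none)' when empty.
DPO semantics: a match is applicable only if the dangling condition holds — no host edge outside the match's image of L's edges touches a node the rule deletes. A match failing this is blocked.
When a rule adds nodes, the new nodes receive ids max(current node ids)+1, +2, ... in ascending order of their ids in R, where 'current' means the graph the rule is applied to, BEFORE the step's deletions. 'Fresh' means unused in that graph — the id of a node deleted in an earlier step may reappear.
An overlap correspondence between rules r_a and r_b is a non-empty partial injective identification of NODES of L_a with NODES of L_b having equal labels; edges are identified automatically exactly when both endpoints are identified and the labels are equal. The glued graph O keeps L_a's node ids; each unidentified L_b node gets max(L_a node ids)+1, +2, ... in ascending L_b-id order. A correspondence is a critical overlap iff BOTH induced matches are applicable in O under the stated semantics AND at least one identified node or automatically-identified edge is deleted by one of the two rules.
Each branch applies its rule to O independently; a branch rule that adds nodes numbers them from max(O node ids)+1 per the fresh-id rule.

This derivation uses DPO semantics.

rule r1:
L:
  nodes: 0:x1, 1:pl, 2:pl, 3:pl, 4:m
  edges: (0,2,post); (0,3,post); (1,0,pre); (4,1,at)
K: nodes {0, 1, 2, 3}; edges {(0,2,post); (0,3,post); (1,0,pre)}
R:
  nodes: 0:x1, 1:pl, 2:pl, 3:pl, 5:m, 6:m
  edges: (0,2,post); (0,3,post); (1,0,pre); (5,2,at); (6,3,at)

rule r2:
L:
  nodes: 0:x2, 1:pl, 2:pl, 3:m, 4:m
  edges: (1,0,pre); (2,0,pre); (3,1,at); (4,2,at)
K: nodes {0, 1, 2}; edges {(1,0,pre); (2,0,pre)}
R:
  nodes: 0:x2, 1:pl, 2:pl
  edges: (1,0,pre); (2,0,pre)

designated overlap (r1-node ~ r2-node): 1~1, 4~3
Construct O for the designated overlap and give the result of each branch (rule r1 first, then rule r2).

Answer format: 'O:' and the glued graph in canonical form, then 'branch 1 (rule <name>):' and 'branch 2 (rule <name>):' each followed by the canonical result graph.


O:
nodes: 0:x1, 1:pl, 2:pl, 3:pl, 4:m, 5:x2, 6:pl, 7:m
edges: (0,2,post); (0,3,post); (1,0,pre); (1,5,pre); (4,1,at); (6,5,pre); (7,6,at)
branch 1 (rule r1):
nodes: 0:x1, 1:pl, 2:pl, 3:pl, 5:x2, 6:pl, 7:m, 8:m, 9:m
edges: (0,2,post); (0,3,post); (1,0,pre); (1,5,pre); (6,5,pre); (7,6,at); (8,2,at); (9,3,at)
branch 2 (rule r2):
nodes: 0:x1, 1:pl, 2:pl, 3:pl, 5:x2, 6:pl
edges: (0,2,post); (0,3,post); (1,0,pre); (1,5,pre); (6,5,pre)


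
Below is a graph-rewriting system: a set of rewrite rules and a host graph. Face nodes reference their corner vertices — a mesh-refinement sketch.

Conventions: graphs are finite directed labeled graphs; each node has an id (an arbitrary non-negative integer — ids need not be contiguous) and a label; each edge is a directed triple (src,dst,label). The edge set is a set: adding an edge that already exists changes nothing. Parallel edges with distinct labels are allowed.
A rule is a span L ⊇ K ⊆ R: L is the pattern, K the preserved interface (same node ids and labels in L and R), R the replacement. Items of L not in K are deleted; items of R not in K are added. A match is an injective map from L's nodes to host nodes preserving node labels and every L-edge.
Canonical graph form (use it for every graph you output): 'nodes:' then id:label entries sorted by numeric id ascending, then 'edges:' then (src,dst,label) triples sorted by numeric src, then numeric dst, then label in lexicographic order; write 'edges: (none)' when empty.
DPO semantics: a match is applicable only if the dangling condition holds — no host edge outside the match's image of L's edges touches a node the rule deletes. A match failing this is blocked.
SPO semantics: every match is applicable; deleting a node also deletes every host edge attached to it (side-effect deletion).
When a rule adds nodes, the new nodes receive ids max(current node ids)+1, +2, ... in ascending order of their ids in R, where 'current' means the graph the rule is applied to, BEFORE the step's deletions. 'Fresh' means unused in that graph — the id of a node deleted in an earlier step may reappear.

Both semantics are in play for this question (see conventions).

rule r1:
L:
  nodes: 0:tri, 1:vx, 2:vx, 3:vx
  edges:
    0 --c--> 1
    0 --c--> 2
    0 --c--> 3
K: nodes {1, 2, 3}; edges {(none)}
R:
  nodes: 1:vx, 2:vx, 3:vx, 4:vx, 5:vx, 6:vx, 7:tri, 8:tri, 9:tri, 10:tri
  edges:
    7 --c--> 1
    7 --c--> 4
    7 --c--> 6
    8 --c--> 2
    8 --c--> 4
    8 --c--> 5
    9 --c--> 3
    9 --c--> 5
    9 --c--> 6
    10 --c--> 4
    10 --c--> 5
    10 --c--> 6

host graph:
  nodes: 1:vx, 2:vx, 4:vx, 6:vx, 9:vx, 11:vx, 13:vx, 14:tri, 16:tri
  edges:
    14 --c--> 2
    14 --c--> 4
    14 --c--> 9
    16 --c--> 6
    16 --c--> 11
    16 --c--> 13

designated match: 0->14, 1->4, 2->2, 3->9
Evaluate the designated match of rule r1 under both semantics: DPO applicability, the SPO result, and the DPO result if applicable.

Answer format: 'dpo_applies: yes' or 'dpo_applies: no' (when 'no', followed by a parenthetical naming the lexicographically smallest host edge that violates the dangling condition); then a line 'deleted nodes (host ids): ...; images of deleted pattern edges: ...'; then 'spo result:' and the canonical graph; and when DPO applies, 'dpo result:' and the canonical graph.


dpo_applies: yes
deleted nodes (host ids): 14; images of deleted pattern edges: (14,2,c); (14,4,c); (14,9,c)
spo result:
nodes: 1:vx, 2:vx, 4:vx, 6:vx, 9:vx, 11:vx, 13:vx, 16:tri, 17:vx, 18:vx, 19:vx, 20:tri, 21:tri, 22:tri, 23:tri
edges: (16,6,c); (16,11,c); (16,13,c); (20,4,c); (20,17,c); (20,19,c); (21,2,c); (21,17,c); (21,18,c); (22,9,c); (22,18,c); (22,19,c); (23,17,c); (23,18,c); (23,19,c)
dpo result:
nodes: 1:vx, 2:vx, 4:vx, 6:vx, 9:vx, 11:vx, 13:vx, 16:tri, 17:vx, 18:vx, 19:vx, 20:tri, 21:tri, 22:tri, 23:tri
edges: (16,6,c); (16,11,c); (16,13,c); (20,4,c); (20,17,c); (20,19,c); (21,2,c); (21,17,c); (21,18,c); (22,9,c); (22,18,c); (22,19,c); (23,17,c); (23,18,c); (23,19,c)


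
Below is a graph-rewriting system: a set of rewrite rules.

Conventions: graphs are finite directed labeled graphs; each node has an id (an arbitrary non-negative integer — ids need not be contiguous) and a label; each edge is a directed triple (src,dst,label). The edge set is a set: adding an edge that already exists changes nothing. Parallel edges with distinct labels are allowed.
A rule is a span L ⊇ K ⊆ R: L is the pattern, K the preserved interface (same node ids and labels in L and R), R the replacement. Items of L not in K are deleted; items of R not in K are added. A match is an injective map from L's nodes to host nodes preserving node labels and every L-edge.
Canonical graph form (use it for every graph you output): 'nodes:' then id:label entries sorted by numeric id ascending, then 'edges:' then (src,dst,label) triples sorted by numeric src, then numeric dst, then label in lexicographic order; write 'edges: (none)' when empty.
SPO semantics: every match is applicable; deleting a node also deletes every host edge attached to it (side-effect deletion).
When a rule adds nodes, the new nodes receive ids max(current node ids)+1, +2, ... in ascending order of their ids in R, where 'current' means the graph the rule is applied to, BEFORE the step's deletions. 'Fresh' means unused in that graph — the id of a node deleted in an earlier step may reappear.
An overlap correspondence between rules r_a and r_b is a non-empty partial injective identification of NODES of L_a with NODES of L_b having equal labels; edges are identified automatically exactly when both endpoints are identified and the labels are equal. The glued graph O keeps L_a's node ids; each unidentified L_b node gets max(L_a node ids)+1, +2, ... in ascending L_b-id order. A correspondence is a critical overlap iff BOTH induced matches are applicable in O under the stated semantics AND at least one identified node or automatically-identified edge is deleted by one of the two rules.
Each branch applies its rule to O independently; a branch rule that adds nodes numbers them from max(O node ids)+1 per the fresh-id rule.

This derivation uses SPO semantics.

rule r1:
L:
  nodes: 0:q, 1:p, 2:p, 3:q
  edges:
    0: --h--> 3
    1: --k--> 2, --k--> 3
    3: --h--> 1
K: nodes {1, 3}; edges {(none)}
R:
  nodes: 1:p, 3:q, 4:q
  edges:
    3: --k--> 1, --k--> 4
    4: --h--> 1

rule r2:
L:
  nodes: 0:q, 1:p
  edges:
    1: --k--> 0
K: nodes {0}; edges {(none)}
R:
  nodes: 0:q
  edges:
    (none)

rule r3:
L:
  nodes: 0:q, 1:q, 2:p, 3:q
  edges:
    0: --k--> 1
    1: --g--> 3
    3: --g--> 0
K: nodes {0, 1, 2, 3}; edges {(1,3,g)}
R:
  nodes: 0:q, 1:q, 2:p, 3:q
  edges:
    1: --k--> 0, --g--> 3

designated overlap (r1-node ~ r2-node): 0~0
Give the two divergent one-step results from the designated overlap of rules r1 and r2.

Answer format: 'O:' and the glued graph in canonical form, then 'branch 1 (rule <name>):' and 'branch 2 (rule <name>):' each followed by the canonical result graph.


O:
nodes: 0:q, 1:p, 2:p, 3:q, 4:p
edges: (0,3,h); (1,2,k); (1,3,k); (3,1,h); (4,0,k)
branch 1 (rule r1):
nodes: 1:p, 3:q, 4:p, 5:q
edges: (3,1,k); (3,5,k); (5,1,h)
branch 2 (rule r2):
nodes: 0:q, 1:p, 2:p, 3:q
edges: (0,3,h); (1,2,k); (1,3,k); (3,1,h)


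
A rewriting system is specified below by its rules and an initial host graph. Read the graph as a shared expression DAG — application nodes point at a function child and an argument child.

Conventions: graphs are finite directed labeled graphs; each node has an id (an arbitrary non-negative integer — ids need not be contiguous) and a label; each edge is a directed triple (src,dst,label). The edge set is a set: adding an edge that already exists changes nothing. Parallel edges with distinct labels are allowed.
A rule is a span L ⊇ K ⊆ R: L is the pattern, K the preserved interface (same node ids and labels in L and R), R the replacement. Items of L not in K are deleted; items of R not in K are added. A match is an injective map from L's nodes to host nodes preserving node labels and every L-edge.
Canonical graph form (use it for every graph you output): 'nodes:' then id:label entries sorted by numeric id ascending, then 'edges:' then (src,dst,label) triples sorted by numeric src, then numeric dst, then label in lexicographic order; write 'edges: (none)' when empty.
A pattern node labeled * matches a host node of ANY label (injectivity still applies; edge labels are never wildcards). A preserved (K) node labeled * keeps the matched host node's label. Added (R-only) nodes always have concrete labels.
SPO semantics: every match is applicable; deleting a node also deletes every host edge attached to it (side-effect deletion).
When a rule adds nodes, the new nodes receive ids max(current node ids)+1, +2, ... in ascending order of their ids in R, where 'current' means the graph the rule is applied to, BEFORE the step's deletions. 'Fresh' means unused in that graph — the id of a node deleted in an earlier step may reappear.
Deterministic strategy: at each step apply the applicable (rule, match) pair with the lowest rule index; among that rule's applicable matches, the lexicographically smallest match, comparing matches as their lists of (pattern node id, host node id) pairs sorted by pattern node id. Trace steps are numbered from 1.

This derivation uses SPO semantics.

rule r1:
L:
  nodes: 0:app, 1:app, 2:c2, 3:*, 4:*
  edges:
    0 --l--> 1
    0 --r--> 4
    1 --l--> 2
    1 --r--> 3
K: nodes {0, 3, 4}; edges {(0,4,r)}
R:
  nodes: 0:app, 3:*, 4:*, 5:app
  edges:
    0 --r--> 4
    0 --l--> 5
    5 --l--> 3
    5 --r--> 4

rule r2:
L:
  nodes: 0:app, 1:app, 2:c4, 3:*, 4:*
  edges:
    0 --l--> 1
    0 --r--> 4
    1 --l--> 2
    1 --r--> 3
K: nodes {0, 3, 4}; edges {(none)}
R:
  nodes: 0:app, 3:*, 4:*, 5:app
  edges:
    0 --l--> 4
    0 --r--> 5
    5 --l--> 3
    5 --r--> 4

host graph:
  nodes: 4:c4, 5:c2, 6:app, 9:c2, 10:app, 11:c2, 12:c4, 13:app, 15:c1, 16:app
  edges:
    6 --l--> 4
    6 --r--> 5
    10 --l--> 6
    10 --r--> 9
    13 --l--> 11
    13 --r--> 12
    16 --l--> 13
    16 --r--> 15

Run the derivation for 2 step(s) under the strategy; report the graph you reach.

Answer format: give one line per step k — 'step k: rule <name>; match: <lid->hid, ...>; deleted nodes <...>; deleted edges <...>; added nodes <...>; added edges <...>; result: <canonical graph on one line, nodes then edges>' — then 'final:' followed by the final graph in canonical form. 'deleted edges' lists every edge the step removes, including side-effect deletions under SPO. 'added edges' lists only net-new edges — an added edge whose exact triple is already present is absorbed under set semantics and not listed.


step 1: rule r1; match: 0->16, 1->13, 2->11, 3->12, 4->15; deleted nodes 11, 13; deleted edges (13,11,l); (13,12,r); (16,13,l); added nodes 17; added edges (16,17,l); (17,12,l); (17,15,r); result: nodes: 4:c4, 5:c2, 6:app, 9:c2, 10:app, 12:c4, 15:c1, 16:app, 17:app edges: (6,4,l); (6,5,r); (10,6,l); (10,9,r); (16,15,r); (16,17,l); (17,12,l); (17,15,r)
step 2: rule r2; match: 0->10, 1->6, 2->4, 3->5, 4->9; deleted nodes 4, 6; deleted edges (6,4,l); (6,5,r); (10,6,l); (10,9,r); added nodes 18; added edges (10,9,l); (10,18,r); (18,5,l); (18,9,r); result: nodes: 5:c2, 9:c2, 10:app, 12:c4, 15:c1, 16:app, 17:app, 18:app edges: (10,9,l); (10,18,r); (16,15,r); (16,17,l); (17,12,l); (17,15,r); (18,5,l); (18,9,r)
final:
nodes: 5:c2, 9:c2, 10:app, 12:c4, 15:c1, 16:app, 17:app, 18:app
edges: (10,9,l); (10,18,r); (16,15,r); (16,17,l); (17,12,l); (17,15,r); (18,5,l); (18,9,r)


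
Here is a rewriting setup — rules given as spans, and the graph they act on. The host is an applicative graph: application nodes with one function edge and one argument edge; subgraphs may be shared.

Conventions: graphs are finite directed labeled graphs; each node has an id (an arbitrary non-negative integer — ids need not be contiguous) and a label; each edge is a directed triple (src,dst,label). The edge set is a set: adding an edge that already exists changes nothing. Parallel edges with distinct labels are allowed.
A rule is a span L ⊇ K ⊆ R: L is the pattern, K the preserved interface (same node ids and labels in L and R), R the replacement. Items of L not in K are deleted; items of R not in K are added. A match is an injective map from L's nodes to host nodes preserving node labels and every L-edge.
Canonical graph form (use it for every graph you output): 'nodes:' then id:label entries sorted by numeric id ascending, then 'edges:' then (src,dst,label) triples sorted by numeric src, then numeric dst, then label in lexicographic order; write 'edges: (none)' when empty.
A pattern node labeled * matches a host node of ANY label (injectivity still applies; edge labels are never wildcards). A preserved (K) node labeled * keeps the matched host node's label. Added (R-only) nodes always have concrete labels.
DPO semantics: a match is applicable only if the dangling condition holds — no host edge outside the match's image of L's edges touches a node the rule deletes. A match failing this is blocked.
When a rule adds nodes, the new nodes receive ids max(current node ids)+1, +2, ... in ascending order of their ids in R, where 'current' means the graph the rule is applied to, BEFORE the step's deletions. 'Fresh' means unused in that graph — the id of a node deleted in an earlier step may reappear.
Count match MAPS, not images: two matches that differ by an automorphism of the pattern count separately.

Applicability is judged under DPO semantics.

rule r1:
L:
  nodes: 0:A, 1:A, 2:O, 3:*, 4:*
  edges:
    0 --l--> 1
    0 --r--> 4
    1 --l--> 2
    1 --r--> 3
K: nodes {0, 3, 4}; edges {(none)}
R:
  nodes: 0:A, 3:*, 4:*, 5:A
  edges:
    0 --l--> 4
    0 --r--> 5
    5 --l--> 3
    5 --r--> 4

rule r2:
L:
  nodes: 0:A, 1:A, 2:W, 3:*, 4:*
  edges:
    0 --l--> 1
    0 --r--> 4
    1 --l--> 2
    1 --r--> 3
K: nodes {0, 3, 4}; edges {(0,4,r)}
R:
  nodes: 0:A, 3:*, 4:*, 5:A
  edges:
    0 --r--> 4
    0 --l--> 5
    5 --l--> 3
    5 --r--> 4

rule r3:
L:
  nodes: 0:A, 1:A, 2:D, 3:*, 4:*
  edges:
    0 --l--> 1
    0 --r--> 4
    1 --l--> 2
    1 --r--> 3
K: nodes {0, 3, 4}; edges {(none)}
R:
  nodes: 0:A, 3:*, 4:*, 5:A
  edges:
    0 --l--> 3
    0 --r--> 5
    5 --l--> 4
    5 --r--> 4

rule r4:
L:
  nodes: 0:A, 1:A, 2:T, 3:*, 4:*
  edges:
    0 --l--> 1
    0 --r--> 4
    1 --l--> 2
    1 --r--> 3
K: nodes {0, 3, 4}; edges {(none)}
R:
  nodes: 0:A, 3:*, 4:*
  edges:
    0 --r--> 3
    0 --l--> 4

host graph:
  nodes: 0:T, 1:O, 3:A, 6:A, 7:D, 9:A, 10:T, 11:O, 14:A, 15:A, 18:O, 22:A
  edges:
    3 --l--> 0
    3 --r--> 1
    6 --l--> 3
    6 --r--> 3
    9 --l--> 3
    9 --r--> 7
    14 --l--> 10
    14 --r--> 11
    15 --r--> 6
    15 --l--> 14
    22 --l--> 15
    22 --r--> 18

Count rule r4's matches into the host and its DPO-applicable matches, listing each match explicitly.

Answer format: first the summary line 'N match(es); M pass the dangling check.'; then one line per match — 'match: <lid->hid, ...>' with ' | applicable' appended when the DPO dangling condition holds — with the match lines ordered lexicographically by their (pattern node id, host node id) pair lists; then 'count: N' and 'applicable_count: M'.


2 match(es); 1 pass the dangling check.
match: 0->9, 1->3, 2->0, 3->1, 4->7
match: 0->15, 1->14, 2->10, 3->11, 4->6 | applicable
count: 2
applicable_count: 1
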